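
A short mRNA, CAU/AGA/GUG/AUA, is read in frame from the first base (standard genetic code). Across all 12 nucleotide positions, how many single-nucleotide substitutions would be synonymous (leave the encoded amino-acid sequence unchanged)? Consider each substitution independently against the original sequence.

8

Codon 1 (CAU, His): 1 synonymous substitution.
Codon 2 (AGA, Arg): 2 synonymous substitutions.
Codon 3 (GUG, Val): 3 synonymous substitutions.
Codon 4 (AUA, Ile): 2 synonymous substitutions.
Total: 1 + 2 + 3 + 2 = 8.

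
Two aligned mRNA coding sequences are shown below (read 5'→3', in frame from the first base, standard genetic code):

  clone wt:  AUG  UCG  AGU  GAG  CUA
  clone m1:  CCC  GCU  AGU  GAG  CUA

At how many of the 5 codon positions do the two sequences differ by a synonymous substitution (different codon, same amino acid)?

Codon 1: AUG Met / CCC Pro — nonsynonymous.
Codon 2: UCG Ser / GCU Ala — nonsynonymous.
Codon 3: AGU Ser / AGU Ser — identical.
Codon 4: GAG Glu / GAG Glu — identical.
Codon 5: CUA Leu / CUA Leu — identical.
Synonymous differences: 0.

0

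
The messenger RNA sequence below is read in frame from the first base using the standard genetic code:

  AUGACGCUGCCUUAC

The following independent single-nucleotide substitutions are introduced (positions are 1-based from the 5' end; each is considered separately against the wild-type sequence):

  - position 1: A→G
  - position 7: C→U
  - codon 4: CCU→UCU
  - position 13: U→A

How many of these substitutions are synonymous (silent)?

Codon 1: AUG (Met) → GUG (Val) — missense.
Codon 3: CUG (Leu) → UUG (Leu) — synonymous.
Codon 4: CCU (Pro) → UCU (Ser) — missense.
Codon 5: UAC (Tyr) → AAC (Asn) — missense.
Synonymous: 1 of 4.

1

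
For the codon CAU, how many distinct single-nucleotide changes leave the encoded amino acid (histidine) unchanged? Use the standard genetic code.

Position 1: none → 0 synonymous.
Position 2: none → 0 synonymous.
Position 3: CAC → 1 synonymous.
Total: 0 + 0 + 1 = 1.

1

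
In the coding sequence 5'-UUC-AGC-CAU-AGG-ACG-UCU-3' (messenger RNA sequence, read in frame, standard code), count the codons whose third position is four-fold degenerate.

2

Codon 1 UUC (Phe): third position 2-fold.
Codon 2 AGC (Ser): third position 2-fold.
Codon 3 CAU (His): third position 2-fold.
Codon 4 AGG (Arg): third position 2-fold.
Codon 5 ACG (Thr): third position 4-fold.
Codon 6 UCU (Ser): third position 4-fold.
Four-fold degenerate third positions: 2.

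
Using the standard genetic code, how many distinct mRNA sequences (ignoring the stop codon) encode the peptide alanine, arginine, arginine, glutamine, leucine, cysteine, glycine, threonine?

55296

Ala: 4 codons.
Arg: 6 codons.
Arg: 6 codons.
Gln: 2 codons.
Leu: 6 codons.
Cys: 2 codons.
Gly: 4 codons.
Thr: 4 codons.
4 × 6 × 6 × 2 × 6 × 2 × 4 × 4 = 55296.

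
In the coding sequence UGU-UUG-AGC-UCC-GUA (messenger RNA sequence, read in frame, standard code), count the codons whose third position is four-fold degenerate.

Codon 1 UGU (Cys): third position 2-fold.
Codon 2 UUG (Leu): third position 2-fold.
Codon 3 AGC (Ser): third position 2-fold.
Codon 4 UCC (Ser): third position 4-fold.
Codon 5 GUA (Val): third position 4-fold.
Four-fold degenerate third positions: 2.

2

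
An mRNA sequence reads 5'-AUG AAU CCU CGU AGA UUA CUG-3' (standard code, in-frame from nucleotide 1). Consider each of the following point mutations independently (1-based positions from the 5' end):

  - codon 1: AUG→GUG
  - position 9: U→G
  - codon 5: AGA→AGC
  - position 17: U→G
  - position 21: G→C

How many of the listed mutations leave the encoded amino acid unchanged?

2

Codon 1: AUG (Met) → GUG (Val) — missense.
Codon 3: CCU (Pro) → CCG (Pro) — synonymous.
Codon 5: AGA (Arg) → AGC (Ser) — missense.
Codon 6: UUA (Leu) → UGA (Stop) — nonsense.
Codon 7: CUG (Leu) → CUC (Leu) — synonymous.
Synonymous: 2 of 5.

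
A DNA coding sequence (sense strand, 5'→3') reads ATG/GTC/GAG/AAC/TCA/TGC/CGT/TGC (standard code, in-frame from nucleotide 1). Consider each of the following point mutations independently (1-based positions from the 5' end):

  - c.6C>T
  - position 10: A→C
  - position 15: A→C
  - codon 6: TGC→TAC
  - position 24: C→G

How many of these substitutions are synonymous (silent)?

Codon 2: GTC (Val) → GTT (Val) — synonymous.
Codon 4: AAC (Asn) → CAC (His) — missense.
Codon 5: TCA (Ser) → TCC (Ser) — synonymous.
Codon 6: TGC (Cys) → TAC (Tyr) — missense.
Codon 8: TGC (Cys) → TGG (Trp) — missense.
Synonymous: 2 of 5.

2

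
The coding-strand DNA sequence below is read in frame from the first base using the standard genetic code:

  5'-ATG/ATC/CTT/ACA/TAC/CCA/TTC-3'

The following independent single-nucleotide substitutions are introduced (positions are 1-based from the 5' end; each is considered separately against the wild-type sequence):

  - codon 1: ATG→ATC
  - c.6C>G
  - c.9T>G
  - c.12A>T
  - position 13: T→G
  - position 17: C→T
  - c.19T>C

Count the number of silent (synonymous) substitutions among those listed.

Codon 1: ATG (Met) → ATC (Ile) — missense.
Codon 2: ATC (Ile) → ATG (Met) — missense.
Codon 3: CTT (Leu) → CTG (Leu) — synonymous.
Codon 4: ACA (Thr) → ACT (Thr) — synonymous.
Codon 5: TAC (Tyr) → GAC (Asp) — missense.
Codon 6: CCA (Pro) → CTA (Leu) — missense.
Codon 7: TTC (Phe) → CTC (Leu) — missense.
Synonymous: 2 of 7.

2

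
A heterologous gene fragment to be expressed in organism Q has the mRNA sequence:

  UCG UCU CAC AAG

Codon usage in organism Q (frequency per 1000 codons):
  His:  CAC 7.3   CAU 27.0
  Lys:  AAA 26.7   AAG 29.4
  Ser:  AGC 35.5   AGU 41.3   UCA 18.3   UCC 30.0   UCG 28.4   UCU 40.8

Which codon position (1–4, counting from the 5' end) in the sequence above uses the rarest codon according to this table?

3

Codon 1 UCG (Ser): 28.4 per 1000.
Codon 2 UCU (Ser): 40.8 per 1000.
Codon 3 CAC (His): 7.3 per 1000.
Codon 4 AAG (Lys): 29.4 per 1000.
Lowest frequency is 7.3 at codon 3.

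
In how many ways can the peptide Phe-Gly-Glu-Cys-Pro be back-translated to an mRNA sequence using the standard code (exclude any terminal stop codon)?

128

Phe: 2 codons.
Gly: 4 codons.
Glu: 2 codons.
Cys: 2 codons.
Pro: 4 codons.
2 × 4 × 2 × 2 × 4 = 128.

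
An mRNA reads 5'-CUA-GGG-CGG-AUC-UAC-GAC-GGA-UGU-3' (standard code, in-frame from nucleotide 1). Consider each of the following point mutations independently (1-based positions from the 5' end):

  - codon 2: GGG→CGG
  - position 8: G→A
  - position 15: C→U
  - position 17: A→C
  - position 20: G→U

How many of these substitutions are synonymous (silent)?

1

Codon 2: GGG (Gly) → CGG (Arg) — missense.
Codon 3: CGG (Arg) → CAG (Gln) — missense.
Codon 5: UAC (Tyr) → UAU (Tyr) — synonymous.
Codon 6: GAC (Asp) → GCC (Ala) — missense.
Codon 7: GGA (Gly) → GUA (Val) — missense.
Synonymous: 1 of 5.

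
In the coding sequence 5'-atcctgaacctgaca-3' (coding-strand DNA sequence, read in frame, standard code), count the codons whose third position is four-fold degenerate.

Codon 1 ATC (Ile): third position 3-fold.
Codon 2 CTG (Leu): third position 4-fold.
Codon 3 AAC (Asn): third position 2-fold.
Codon 4 CTG (Leu): third position 4-fold.
Codon 5 ACA (Thr): third position 4-fold.
Four-fold degenerate third positions: 3.

3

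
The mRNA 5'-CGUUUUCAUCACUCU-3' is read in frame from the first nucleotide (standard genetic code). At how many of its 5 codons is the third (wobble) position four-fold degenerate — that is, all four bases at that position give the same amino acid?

2

Codon 1 CGU (Arg): third position 4-fold.
Codon 2 UUU (Phe): third position 2-fold.
Codon 3 CAU (His): third position 2-fold.
Codon 4 CAC (His): third position 2-fold.
Codon 5 UCU (Ser): third position 4-fold.
Four-fold degenerate third positions: 2.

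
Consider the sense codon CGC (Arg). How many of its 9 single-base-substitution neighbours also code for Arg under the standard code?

Position 1: none → 0 synonymous.
Position 2: none → 0 synonymous.
Position 3: CGU, CGA, CGG → 3 synonymous.
Total: 0 + 0 + 3 = 3.

3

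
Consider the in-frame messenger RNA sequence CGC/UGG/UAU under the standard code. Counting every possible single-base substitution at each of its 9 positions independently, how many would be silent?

4

Codon 1 (CGC, Arg): 3 synonymous substitutions.
Codon 2 (UGG, Trp): 0 synonymous substitutions.
Codon 3 (UAU, Tyr): 1 synonymous substitution.
Total: 3 + 0 + 1 = 4.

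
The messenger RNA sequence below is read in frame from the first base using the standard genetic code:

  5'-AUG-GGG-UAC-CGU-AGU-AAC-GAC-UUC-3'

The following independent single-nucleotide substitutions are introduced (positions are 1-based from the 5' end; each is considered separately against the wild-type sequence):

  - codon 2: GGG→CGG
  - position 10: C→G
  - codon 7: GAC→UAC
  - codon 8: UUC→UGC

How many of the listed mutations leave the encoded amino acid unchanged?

0

Codon 2: GGG (Gly) → CGG (Arg) — missense.
Codon 4: CGU (Arg) → GGU (Gly) — missense.
Codon 7: GAC (Asp) → UAC (Tyr) — missense.
Codon 8: UUC (Phe) → UGC (Cys) — missense.
Synonymous: 0 of 4.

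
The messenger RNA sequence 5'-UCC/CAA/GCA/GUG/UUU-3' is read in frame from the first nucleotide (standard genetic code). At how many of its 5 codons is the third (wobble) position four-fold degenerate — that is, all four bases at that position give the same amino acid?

Codon 1 UCC (Ser): third position 4-fold.
Codon 2 CAA (Gln): third position 2-fold.
Codon 3 GCA (Ala): third position 4-fold.
Codon 4 GUG (Val): third position 4-fold.
Codon 5 UUU (Phe): third position 2-fold.
Four-fold degenerate third positions: 3.

3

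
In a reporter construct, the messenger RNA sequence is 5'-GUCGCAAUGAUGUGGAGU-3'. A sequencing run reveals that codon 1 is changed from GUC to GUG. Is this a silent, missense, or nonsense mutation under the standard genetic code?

silent

Position 3 falls in codon 1: GUC → Val.
After the substitution the codon is GUG → Val.
Both encode Val, so the change is synonymous.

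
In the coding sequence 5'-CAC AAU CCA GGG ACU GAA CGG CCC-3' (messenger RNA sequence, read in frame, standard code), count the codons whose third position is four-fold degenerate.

5

Codon 1 CAC (His): third position 2-fold.
Codon 2 AAU (Asn): third position 2-fold.
Codon 3 CCA (Pro): third position 4-fold.
Codon 4 GGG (Gly): third position 4-fold.
Codon 5 ACU (Thr): third position 4-fold.
Codon 6 GAA (Glu): third position 2-fold.
Codon 7 CGG (Arg): third position 4-fold.
Codon 8 CCC (Pro): third position 4-fold.
Four-fold degenerate third positions: 5.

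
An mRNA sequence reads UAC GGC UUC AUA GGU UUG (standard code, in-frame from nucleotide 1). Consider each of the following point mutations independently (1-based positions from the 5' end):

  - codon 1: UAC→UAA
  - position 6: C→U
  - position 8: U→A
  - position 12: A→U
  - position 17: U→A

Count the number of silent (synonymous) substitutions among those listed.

Codon 1: UAC (Tyr) → UAA (Stop) — nonsense.
Codon 2: GGC (Gly) → GGU (Gly) — synonymous.
Codon 3: UUC (Phe) → UAC (Tyr) — missense.
Codon 4: AUA (Ile) → AUU (Ile) — synonymous.
Codon 6: UUG (Leu) → UAG (Stop) — nonsense.
Synonymous: 2 of 5.

2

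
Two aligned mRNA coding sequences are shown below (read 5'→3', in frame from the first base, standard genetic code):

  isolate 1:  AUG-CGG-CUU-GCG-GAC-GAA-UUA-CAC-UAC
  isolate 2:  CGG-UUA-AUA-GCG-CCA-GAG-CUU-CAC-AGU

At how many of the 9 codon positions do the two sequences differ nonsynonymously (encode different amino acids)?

Codon 1: AUG Met / CGG Arg — nonsynonymous.
Codon 2: CGG Arg / UUA Leu — nonsynonymous.
Codon 3: CUU Leu / AUA Ile — nonsynonymous.
Codon 4: GCG Ala / GCG Ala — identical.
Codon 5: GAC Asp / CCA Pro — nonsynonymous.
Codon 6: GAA Glu / GAG Glu — synonymous.
Codon 7: UUA Leu / CUU Leu — synonymous.
Codon 8: CAC His / CAC His — identical.
Codon 9: UAC Tyr / AGU Ser — nonsynonymous.
Nonsynonymous differences: 5.

5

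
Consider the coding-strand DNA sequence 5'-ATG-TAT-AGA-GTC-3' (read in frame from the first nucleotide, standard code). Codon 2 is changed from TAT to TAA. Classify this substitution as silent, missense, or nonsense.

nonsense

Position 6 falls in codon 2: TAT → Tyr.
After the substitution the codon is TAA → Stop.
The new codon is a stop codon, so this is a nonsense mutation.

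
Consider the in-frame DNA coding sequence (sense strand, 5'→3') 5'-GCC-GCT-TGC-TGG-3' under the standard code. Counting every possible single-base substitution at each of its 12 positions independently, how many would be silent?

7

Codon 1 (GCC, Ala): 3 synonymous substitutions.
Codon 2 (GCT, Ala): 3 synonymous substitutions.
Codon 3 (TGC, Cys): 1 synonymous substitution.
Codon 4 (TGG, Trp): 0 synonymous substitutions.
Total: 3 + 3 + 1 + 0 = 7.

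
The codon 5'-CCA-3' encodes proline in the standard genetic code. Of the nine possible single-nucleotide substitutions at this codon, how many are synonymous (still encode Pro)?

Position 1: none → 0 synonymous.
Position 2: none → 0 synonymous.
Position 3: CCU, CCC, CCG → 3 synonymous.
Total: 0 + 0 + 3 = 3.

3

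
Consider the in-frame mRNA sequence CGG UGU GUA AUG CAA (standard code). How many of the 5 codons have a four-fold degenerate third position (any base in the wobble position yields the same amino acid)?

2

Codon 1 CGG (Arg): third position 4-fold.
Codon 2 UGU (Cys): third position 2-fold.
Codon 3 GUA (Val): third position 4-fold.
Codon 4 AUG (Met): third position 1-fold.
Codon 5 CAA (Gln): third position 2-fold.
Four-fold degenerate third positions: 2.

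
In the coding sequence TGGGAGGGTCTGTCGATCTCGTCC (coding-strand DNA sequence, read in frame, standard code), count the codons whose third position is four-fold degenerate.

5

Codon 1 TGG (Trp): third position 1-fold.
Codon 2 GAG (Glu): third position 2-fold.
Codon 3 GGT (Gly): third position 4-fold.
Codon 4 CTG (Leu): third position 4-fold.
Codon 5 TCG (Ser): third position 4-fold.
Codon 6 ATC (Ile): third position 3-fold.
Codon 7 TCG (Ser): third position 4-fold.
Codon 8 TCC (Ser): third position 4-fold.
Four-fold degenerate third positions: 5.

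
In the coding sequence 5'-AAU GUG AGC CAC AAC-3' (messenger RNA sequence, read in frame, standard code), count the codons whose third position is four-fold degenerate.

Codon 1 AAU (Asn): third position 2-fold.
Codon 2 GUG (Val): third position 4-fold.
Codon 3 AGC (Ser): third position 2-fold.
Codon 4 CAC (His): third position 2-fold.
Codon 5 AAC (Asn): third position 2-fold.
Four-fold degenerate third positions: 1.

1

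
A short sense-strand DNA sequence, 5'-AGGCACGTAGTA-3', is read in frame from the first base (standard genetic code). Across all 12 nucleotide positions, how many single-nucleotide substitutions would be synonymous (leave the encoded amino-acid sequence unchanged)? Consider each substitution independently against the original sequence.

9

Codon 1 (AGG, Arg): 2 synonymous substitutions.
Codon 2 (CAC, His): 1 synonymous substitution.
Codon 3 (GTA, Val): 3 synonymous substitutions.
Codon 4 (GTA, Val): 3 synonymous substitutions.
Total: 2 + 1 + 3 + 3 = 9.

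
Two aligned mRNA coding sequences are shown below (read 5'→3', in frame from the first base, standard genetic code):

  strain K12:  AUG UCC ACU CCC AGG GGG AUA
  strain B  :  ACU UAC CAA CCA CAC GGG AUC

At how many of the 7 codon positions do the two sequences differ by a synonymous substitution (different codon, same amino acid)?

Codon 1: AUG Met / ACU Thr — nonsynonymous.
Codon 2: UCC Ser / UAC Tyr — nonsynonymous.
Codon 3: ACU Thr / CAA Gln — nonsynonymous.
Codon 4: CCC Pro / CCA Pro — synonymous.
Codon 5: AGG Arg / CAC His — nonsynonymous.
Codon 6: GGG Gly / GGG Gly — identical.
Codon 7: AUA Ile / AUC Ile — synonymous.
Synonymous differences: 2.

2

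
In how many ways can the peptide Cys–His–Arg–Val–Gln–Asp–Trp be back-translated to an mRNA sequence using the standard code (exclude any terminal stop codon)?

384

Cys: 2 codons.
His: 2 codons.
Arg: 6 codons.
Val: 4 codons.
Gln: 2 codons.
Asp: 2 codons.
Trp: 1 codon.
2 × 2 × 6 × 4 × 2 × 2 × 1 = 384.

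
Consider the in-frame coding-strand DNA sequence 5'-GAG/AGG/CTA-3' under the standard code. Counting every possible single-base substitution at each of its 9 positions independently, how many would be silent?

Codon 1 (GAG, Glu): 1 synonymous substitution.
Codon 2 (AGG, Arg): 2 synonymous substitutions.
Codon 3 (CTA, Leu): 4 synonymous substitutions.
Total: 1 + 2 + 4 = 7.

7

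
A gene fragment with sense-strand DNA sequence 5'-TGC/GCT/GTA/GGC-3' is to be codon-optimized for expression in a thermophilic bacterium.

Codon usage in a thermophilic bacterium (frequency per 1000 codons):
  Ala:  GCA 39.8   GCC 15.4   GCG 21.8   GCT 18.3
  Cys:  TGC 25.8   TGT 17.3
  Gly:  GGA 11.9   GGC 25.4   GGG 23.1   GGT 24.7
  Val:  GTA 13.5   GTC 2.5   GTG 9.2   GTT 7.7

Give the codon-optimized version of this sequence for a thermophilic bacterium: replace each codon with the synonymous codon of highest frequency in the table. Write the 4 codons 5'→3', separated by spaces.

Codon 1 (Cys): best is TGC at 25.8.
Codon 2 (Ala): best is GCA at 39.8.
Codon 3 (Val): best is GTA at 13.5.
Codon 4 (Gly): best is GGC at 25.4.

TGC GCA GTA GGC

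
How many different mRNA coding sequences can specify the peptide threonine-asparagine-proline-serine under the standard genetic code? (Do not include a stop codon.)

192

Thr: 4 codons.
Asn: 2 codons.
Pro: 4 codons.
Ser: 6 codons.
4 × 2 × 4 × 6 = 192.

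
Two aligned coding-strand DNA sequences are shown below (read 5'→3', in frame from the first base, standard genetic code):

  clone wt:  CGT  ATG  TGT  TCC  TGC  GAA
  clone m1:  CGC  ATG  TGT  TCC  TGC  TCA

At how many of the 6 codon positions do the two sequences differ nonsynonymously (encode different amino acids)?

Codon 1: CGT Arg / CGC Arg — synonymous.
Codon 2: ATG Met / ATG Met — identical.
Codon 3: TGT Cys / TGT Cys — identical.
Codon 4: TCC Ser / TCC Ser — identical.
Codon 5: TGC Cys / TGC Cys — identical.
Codon 6: GAA Glu / TCA Ser — nonsynonymous.
Nonsynonymous differences: 1.

1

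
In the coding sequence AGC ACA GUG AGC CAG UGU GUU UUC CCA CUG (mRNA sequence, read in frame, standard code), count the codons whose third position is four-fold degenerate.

Codon 1 AGC (Ser): third position 2-fold.
Codon 2 ACA (Thr): third position 4-fold.
Codon 3 GUG (Val): third position 4-fold.
Codon 4 AGC (Ser): third position 2-fold.
Codon 5 CAG (Gln): third position 2-fold.
Codon 6 UGU (Cys): third position 2-fold.
Codon 7 GUU (Val): third position 4-fold.
Codon 8 UUC (Phe): third position 2-fold.
Codon 9 CCA (Pro): third position 4-fold.
Codon 10 CUG (Leu): third position 4-fold.
Four-fold degenerate third positions: 5.

5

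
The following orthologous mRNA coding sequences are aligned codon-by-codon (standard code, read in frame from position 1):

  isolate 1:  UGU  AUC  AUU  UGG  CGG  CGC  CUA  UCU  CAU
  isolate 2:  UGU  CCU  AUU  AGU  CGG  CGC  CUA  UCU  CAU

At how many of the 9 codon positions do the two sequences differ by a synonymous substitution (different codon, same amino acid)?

0

Codon 1: UGU Cys / UGU Cys — identical.
Codon 2: AUC Ile / CCU Pro — nonsynonymous.
Codon 3: AUU Ile / AUU Ile — identical.
Codon 4: UGG Trp / AGU Ser — nonsynonymous.
Codon 5: CGG Arg / CGG Arg — identical.
Codon 6: CGC Arg / CGC Arg — identical.
Codon 7: CUA Leu / CUA Leu — identical.
Codon 8: UCU Ser / UCU Ser — identical.
Codon 9: CAU His / CAU His — identical.
Synonymous differences: 0.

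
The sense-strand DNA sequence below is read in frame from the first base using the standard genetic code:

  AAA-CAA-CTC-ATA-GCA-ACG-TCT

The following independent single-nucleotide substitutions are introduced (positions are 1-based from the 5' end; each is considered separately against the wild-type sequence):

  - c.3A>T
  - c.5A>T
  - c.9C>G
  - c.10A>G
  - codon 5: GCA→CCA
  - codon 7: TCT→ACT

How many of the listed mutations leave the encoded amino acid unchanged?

Codon 1: AAA (Lys) → AAT (Asn) — missense.
Codon 2: CAA (Gln) → CTA (Leu) — missense.
Codon 3: CTC (Leu) → CTG (Leu) — synonymous.
Codon 4: ATA (Ile) → GTA (Val) — missense.
Codon 5: GCA (Ala) → CCA (Pro) — missense.
Codon 7: TCT (Ser) → ACT (Thr) — missense.
Synonymous: 1 of 6.

1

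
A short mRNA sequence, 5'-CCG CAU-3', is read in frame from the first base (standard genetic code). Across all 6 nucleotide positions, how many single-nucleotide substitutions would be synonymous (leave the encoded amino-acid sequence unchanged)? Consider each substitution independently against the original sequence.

Codon 1 (CCG, Pro): 3 synonymous substitutions.
Codon 2 (CAU, His): 1 synonymous substitution.
Total: 3 + 1 = 4.

4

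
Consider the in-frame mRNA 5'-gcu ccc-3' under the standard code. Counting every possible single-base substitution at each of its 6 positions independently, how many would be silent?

6

Codon 1 (GCU, Ala): 3 synonymous substitutions.
Codon 2 (CCC, Pro): 3 synonymous substitutions.
Total: 3 + 3 = 6.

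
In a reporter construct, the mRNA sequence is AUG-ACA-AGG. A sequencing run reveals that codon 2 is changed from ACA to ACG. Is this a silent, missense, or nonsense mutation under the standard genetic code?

silent

Position 6 falls in codon 2: ACA → Thr.
After the substitution the codon is ACG → Thr.
Both encode Thr, so the change is synonymous.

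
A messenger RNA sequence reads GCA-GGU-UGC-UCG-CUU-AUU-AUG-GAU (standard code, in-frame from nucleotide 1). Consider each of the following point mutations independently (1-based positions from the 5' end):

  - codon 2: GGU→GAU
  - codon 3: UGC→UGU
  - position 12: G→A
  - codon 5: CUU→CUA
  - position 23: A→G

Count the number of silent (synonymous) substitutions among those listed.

Codon 2: GGU (Gly) → GAU (Asp) — missense.
Codon 3: UGC (Cys) → UGU (Cys) — synonymous.
Codon 4: UCG (Ser) → UCA (Ser) — synonymous.
Codon 5: CUU (Leu) → CUA (Leu) — synonymous.
Codon 8: GAU (Asp) → GGU (Gly) — missense.
Synonymous: 3 of 5.

3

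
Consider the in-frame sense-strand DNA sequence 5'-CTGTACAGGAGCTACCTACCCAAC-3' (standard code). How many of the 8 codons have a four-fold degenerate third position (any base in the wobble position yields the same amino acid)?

Codon 1 CTG (Leu): third position 4-fold.
Codon 2 TAC (Tyr): third position 2-fold.
Codon 3 AGG (Arg): third position 2-fold.
Codon 4 AGC (Ser): third position 2-fold.
Codon 5 TAC (Tyr): third position 2-fold.
Codon 6 CTA (Leu): third position 4-fold.
Codon 7 CCC (Pro): third position 4-fold.
Codon 8 AAC (Asn): third position 2-fold.
Four-fold degenerate third positions: 3.

3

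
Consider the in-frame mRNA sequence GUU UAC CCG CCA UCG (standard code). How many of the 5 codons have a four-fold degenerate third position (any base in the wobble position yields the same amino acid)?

4

Codon 1 GUU (Val): third position 4-fold.
Codon 2 UAC (Tyr): third position 2-fold.
Codon 3 CCG (Pro): third position 4-fold.
Codon 4 CCA (Pro): third position 4-fold.
Codon 5 UCG (Ser): third position 4-fold.
Four-fold degenerate third positions: 4.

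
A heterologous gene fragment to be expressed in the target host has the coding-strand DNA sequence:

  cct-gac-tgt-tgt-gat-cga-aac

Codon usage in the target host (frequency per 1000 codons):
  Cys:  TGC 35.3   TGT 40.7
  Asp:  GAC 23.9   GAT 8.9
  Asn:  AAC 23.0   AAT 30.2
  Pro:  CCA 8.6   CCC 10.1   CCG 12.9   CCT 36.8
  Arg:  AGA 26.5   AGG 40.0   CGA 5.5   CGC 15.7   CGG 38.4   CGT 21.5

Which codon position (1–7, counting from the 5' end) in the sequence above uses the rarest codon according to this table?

6

Codon 1 CCT (Pro): 36.8 per 1000.
Codon 2 GAC (Asp): 23.9 per 1000.
Codon 3 TGT (Cys): 40.7 per 1000.
Codon 4 TGT (Cys): 40.7 per 1000.
Codon 5 GAT (Asp): 8.9 per 1000.
Codon 6 CGA (Arg): 5.5 per 1000.
Codon 7 AAC (Asn): 23.0 per 1000.
Lowest frequency is 5.5 at codon 6.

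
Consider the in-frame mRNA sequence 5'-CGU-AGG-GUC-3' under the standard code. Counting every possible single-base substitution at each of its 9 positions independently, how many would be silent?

8

Codon 1 (CGU, Arg): 3 synonymous substitutions.
Codon 2 (AGG, Arg): 2 synonymous substitutions.
Codon 3 (GUC, Val): 3 synonymous substitutions.
Total: 3 + 2 + 3 = 8.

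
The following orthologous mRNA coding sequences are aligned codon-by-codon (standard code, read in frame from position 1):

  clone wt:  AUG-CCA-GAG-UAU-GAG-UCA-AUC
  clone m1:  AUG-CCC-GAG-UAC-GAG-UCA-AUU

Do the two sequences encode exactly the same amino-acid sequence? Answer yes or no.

yes

Codon 1: AUG Met / AUG Met — identical.
Codon 2: CCA Pro / CCC Pro — synonymous.
Codon 3: GAG Glu / GAG Glu — identical.
Codon 4: UAU Tyr / UAC Tyr — synonymous.
Codon 5: GAG Glu / GAG Glu — identical.
Codon 6: UCA Ser / UCA Ser — identical.
Codon 7: AUC Ile / AUU Ile — synonymous.
Nonsynonymous differences: 0 → same protein.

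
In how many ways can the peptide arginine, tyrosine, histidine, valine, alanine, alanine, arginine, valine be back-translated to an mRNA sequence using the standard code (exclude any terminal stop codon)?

36864

Arg: 6 codons.
Tyr: 2 codons.
His: 2 codons.
Val: 4 codons.
Ala: 4 codons.
Ala: 4 codons.
Arg: 6 codons.
Val: 4 codons.
6 × 2 × 2 × 4 × 4 × 4 × 6 × 4 = 36864.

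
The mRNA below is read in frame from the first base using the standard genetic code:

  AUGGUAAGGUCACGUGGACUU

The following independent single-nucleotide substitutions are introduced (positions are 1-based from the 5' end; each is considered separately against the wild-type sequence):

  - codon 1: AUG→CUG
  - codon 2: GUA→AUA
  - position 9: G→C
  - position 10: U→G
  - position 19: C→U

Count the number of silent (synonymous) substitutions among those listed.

0

Codon 1: AUG (Met) → CUG (Leu) — missense.
Codon 2: GUA (Val) → AUA (Ile) — missense.
Codon 3: AGG (Arg) → AGC (Ser) — missense.
Codon 4: UCA (Ser) → GCA (Ala) — missense.
Codon 7: CUU (Leu) → UUU (Phe) — missense.
Synonymous: 0 of 5.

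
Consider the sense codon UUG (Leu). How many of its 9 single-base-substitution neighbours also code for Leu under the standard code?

Position 1: CUG → 1 synonymous.
Position 2: none → 0 synonymous.
Position 3: UUA → 1 synonymous.
Total: 1 + 0 + 1 = 2.

2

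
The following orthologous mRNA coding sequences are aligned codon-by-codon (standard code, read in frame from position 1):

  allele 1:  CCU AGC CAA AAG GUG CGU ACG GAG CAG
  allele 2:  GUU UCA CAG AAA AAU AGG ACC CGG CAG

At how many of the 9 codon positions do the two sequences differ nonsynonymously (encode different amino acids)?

Codon 1: CCU Pro / GUU Val — nonsynonymous.
Codon 2: AGC Ser / UCA Ser — synonymous.
Codon 3: CAA Gln / CAG Gln — synonymous.
Codon 4: AAG Lys / AAA Lys — synonymous.
Codon 5: GUG Val / AAU Asn — nonsynonymous.
Codon 6: CGU Arg / AGG Arg — synonymous.
Codon 7: ACG Thr / ACC Thr — synonymous.
Codon 8: GAG Glu / CGG Arg — nonsynonymous.
Codon 9: CAG Gln / CAG Gln — identical.
Nonsynonymous differences: 3.

3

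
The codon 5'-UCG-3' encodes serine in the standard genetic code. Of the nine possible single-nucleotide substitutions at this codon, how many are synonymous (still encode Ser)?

Position 1: none → 0 synonymous.
Position 2: none → 0 synonymous.
Position 3: UCU, UCC, UCA → 3 synonymous.
Total: 0 + 0 + 3 = 3.

3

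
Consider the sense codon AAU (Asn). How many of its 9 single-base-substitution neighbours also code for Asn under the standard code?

Position 1: none → 0 synonymous.
Position 2: none → 0 synonymous.
Position 3: AAC → 1 synonymous.
Total: 0 + 0 + 1 = 1.

1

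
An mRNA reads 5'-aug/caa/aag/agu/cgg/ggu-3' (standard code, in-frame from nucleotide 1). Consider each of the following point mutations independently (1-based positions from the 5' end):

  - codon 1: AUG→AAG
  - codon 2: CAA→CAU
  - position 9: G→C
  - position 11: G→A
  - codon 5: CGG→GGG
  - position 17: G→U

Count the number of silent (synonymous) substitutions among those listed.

Codon 1: AUG (Met) → AAG (Lys) — missense.
Codon 2: CAA (Gln) → CAU (His) — missense.
Codon 3: AAG (Lys) → AAC (Asn) — missense.
Codon 4: AGU (Ser) → AAU (Asn) — missense.
Codon 5: CGG (Arg) → GGG (Gly) — missense.
Codon 6: GGU (Gly) → GUU (Val) — missense.
Synonymous: 0 of 6.

0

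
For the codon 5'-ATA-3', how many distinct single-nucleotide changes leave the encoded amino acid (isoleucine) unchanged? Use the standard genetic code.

Position 1: none → 0 synonymous.
Position 2: none → 0 synonymous.
Position 3: ATT, ATC → 2 synonymous.
Total: 0 + 0 + 2 = 2.

2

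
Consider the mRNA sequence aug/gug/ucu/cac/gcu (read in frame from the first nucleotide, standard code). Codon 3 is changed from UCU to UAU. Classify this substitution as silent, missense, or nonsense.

Position 8 falls in codon 3: UCU → Ser.
After the substitution the codon is UAU → Tyr.
Ser ≠ Tyr, so this is a missense mutation.

missense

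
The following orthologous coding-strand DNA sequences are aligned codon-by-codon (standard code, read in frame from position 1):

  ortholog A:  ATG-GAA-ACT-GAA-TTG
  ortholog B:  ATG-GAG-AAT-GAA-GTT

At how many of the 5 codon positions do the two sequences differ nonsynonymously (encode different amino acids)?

Codon 1: ATG Met / ATG Met — identical.
Codon 2: GAA Glu / GAG Glu — synonymous.
Codon 3: ACT Thr / AAT Asn — nonsynonymous.
Codon 4: GAA Glu / GAA Glu — identical.
Codon 5: TTG Leu / GTT Val — nonsynonymous.
Nonsynonymous differences: 2.

2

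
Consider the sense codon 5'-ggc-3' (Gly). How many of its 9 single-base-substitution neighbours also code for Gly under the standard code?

3

Position 1: none → 0 synonymous.
Position 2: none → 0 synonymous.
Position 3: GGT, GGA, GGG → 3 synonymous.
Total: 0 + 0 + 3 = 3.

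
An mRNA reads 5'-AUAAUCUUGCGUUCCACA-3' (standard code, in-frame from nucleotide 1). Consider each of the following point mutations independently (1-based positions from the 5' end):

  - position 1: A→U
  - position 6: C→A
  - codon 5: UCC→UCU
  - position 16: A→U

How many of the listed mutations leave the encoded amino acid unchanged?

Codon 1: AUA (Ile) → UUA (Leu) — missense.
Codon 2: AUC (Ile) → AUA (Ile) — synonymous.
Codon 5: UCC (Ser) → UCU (Ser) — synonymous.
Codon 6: ACA (Thr) → UCA (Ser) — missense.
Synonymous: 2 of 4.

2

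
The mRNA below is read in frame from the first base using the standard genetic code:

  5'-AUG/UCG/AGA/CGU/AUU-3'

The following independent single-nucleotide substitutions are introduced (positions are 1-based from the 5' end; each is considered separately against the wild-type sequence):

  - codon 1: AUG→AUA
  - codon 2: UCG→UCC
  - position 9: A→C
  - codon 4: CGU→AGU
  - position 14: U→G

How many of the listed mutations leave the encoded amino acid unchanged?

1

Codon 1: AUG (Met) → AUA (Ile) — missense.
Codon 2: UCG (Ser) → UCC (Ser) — synonymous.
Codon 3: AGA (Arg) → AGC (Ser) — missense.
Codon 4: CGU (Arg) → AGU (Ser) — missense.
Codon 5: AUU (Ile) → AGU (Ser) — missense.
Synonymous: 1 of 5.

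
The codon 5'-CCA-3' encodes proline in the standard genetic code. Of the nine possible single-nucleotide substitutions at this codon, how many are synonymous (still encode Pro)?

3

Position 1: none → 0 synonymous.
Position 2: none → 0 synonymous.
Position 3: CCU, CCC, CCG → 3 synonymous.
Total: 0 + 0 + 3 = 3.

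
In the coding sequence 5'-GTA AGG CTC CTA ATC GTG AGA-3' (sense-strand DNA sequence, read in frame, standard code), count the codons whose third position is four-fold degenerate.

4

Codon 1 GTA (Val): third position 4-fold.
Codon 2 AGG (Arg): third position 2-fold.
Codon 3 CTC (Leu): third position 4-fold.
Codon 4 CTA (Leu): third position 4-fold.
Codon 5 ATC (Ile): third position 3-fold.
Codon 6 GTG (Val): third position 4-fold.
Codon 7 AGA (Arg): third position 2-fold.
Four-fold degenerate third positions: 4.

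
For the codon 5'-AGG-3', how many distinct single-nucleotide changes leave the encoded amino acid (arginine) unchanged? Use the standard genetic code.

2

Position 1: CGG → 1 synonymous.
Position 2: none → 0 synonymous.
Position 3: AGA → 1 synonymous.
Total: 1 + 0 + 1 = 2.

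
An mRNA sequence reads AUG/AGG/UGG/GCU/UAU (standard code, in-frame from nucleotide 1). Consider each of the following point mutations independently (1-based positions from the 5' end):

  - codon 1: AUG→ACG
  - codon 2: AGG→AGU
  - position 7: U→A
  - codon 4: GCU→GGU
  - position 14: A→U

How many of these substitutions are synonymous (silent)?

0

Codon 1: AUG (Met) → ACG (Thr) — missense.
Codon 2: AGG (Arg) → AGU (Ser) — missense.
Codon 3: UGG (Trp) → AGG (Arg) — missense.
Codon 4: GCU (Ala) → GGU (Gly) — missense.
Codon 5: UAU (Tyr) → UUU (Phe) — missense.
Synonymous: 0 of 5.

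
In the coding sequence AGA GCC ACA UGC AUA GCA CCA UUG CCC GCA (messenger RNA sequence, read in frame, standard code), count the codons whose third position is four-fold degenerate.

6

Codon 1 AGA (Arg): third position 2-fold.
Codon 2 GCC (Ala): third position 4-fold.
Codon 3 ACA (Thr): third position 4-fold.
Codon 4 UGC (Cys): third position 2-fold.
Codon 5 AUA (Ile): third position 3-fold.
Codon 6 GCA (Ala): third position 4-fold.
Codon 7 CCA (Pro): third position 4-fold.
Codon 8 UUG (Leu): third position 2-fold.
Codon 9 CCC (Pro): third position 4-fold.
Codon 10 GCA (Ala): third position 4-fold.
Four-fold degenerate third positions: 6.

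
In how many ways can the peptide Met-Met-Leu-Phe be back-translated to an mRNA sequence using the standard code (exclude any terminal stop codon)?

12

Met: 1 codon.
Met: 1 codon.
Leu: 6 codons.
Phe: 2 codons.
1 × 1 × 6 × 2 = 12.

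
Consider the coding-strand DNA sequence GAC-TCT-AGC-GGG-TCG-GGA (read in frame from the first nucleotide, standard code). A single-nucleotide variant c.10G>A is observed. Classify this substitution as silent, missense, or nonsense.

Position 10 falls in codon 4: GGG → Gly.
After the substitution the codon is AGG → Arg.
Gly ≠ Arg, so this is a missense mutation.

missense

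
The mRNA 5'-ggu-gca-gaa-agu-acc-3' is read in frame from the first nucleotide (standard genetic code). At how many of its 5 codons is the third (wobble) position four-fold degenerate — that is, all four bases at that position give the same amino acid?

3

Codon 1 GGU (Gly): third position 4-fold.
Codon 2 GCA (Ala): third position 4-fold.
Codon 3 GAA (Glu): third position 2-fold.
Codon 4 AGU (Ser): third position 2-fold.
Codon 5 ACC (Thr): third position 4-fold.
Four-fold degenerate third positions: 3.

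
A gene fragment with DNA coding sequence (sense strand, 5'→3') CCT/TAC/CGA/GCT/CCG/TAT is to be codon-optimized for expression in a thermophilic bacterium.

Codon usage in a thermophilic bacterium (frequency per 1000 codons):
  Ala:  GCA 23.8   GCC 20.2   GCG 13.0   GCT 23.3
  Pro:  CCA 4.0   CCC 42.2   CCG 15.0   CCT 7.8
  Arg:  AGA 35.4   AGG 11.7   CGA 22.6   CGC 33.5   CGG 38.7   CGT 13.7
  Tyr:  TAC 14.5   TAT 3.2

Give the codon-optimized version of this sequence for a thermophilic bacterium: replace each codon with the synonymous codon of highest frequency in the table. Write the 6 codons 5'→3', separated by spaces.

Codon 1 (Pro): best is CCC at 42.2.
Codon 2 (Tyr): best is TAC at 14.5.
Codon 3 (Arg): best is CGG at 38.7.
Codon 4 (Ala): best is GCA at 23.8.
Codon 5 (Pro): best is CCC at 42.2.
Codon 6 (Tyr): best is TAC at 14.5.

CCC TAC CGG GCA CCC TAC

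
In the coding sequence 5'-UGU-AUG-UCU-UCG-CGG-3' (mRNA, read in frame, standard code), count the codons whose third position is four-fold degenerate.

Codon 1 UGU (Cys): third position 2-fold.
Codon 2 AUG (Met): third position 1-fold.
Codon 3 UCU (Ser): third position 4-fold.
Codon 4 UCG (Ser): third position 4-fold.
Codon 5 CGG (Arg): third position 4-fold.
Four-fold degenerate third positions: 3.

3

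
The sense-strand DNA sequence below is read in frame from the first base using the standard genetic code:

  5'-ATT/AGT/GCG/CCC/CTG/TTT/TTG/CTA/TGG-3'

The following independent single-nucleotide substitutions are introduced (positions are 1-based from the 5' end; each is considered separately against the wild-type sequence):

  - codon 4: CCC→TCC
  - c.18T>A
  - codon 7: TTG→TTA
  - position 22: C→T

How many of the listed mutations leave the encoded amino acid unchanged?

Codon 4: CCC (Pro) → TCC (Ser) — missense.
Codon 6: TTT (Phe) → TTA (Leu) — missense.
Codon 7: TTG (Leu) → TTA (Leu) — synonymous.
Codon 8: CTA (Leu) → TTA (Leu) — synonymous.
Synonymous: 2 of 4.

2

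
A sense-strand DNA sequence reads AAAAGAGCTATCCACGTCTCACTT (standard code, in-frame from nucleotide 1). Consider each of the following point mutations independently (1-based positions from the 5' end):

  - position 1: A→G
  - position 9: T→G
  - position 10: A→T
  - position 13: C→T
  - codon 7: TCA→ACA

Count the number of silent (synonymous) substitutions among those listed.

Codon 1: AAA (Lys) → GAA (Glu) — missense.
Codon 3: GCT (Ala) → GCG (Ala) — synonymous.
Codon 4: ATC (Ile) → TTC (Phe) — missense.
Codon 5: CAC (His) → TAC (Tyr) — missense.
Codon 7: TCA (Ser) → ACA (Thr) — missense.
Synonymous: 1 of 5.

1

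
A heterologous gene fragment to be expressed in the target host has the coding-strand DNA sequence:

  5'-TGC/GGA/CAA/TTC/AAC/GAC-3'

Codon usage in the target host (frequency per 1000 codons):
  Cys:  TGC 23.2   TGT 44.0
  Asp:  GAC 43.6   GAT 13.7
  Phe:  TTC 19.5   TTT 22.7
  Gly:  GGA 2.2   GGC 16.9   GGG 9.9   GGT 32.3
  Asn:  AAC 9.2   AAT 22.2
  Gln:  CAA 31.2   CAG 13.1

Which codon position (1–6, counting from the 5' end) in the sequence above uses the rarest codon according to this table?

2

Codon 1 TGC (Cys): 23.2 per 1000.
Codon 2 GGA (Gly): 2.2 per 1000.
Codon 3 CAA (Gln): 31.2 per 1000.
Codon 4 TTC (Phe): 19.5 per 1000.
Codon 5 AAC (Asn): 9.2 per 1000.
Codon 6 GAC (Asp): 43.6 per 1000.
Lowest frequency is 2.2 at codon 2.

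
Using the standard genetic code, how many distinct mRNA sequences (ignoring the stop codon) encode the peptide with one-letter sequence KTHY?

Lys: 2 codons.
Thr: 4 codons.
His: 2 codons.
Tyr: 2 codons.
2 × 4 × 2 × 2 = 32.

32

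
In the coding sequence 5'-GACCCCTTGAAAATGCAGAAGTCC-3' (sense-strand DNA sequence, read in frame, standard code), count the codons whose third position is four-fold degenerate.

2

Codon 1 GAC (Asp): third position 2-fold.
Codon 2 CCC (Pro): third position 4-fold.
Codon 3 TTG (Leu): third position 2-fold.
Codon 4 AAA (Lys): third position 2-fold.
Codon 5 ATG (Met): third position 1-fold.
Codon 6 CAG (Gln): third position 2-fold.
Codon 7 AAG (Lys): third position 2-fold.
Codon 8 TCC (Ser): third position 4-fold.
Four-fold degenerate third positions: 2.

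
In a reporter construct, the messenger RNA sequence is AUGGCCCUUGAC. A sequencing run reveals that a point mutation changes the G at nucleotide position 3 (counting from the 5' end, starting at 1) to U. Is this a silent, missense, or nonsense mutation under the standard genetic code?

missense

Position 3 falls in codon 1: AUG → Met.
After the substitution the codon is AUU → Ile.
Met ≠ Ile, so this is a missense mutation.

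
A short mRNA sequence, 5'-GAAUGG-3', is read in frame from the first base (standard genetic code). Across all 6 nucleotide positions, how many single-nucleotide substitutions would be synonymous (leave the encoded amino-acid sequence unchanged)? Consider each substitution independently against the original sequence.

1

Codon 1 (GAA, Glu): 1 synonymous substitution.
Codon 2 (UGG, Trp): 0 synonymous substitutions.
Total: 1 + 0 = 1.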